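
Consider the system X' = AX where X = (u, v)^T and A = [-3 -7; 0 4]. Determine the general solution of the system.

Coefficient matrix A = [[-3, -7], [0, 4]].
Characteristic polynomial det(A - λI) = λ^2 - λ - 12 = 0.
Eigenvalues λ = 4, -3.
For λ=4: (A-λI) row 1 is [-7, -7], so an eigenvector is (-1, 1).
For λ=-3: (A-λI) row 1 is [0, -7], so an eigenvector is (1, 0).
General solution: C_1e^(4t)(-1,1) + C_2e^(-3t)(1,0).

u(t) = -C_1e^(4t) + C_2e^(-3t), v(t) = C_1e^(4t)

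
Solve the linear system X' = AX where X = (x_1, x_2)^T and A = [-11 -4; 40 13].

x_1(t) = c_1e^(t)sin(4t) - c_2e^(t)cos(4t), x_2(t) = -3c_1e^(t)sin(4t) - c_1e^(t)cos(4t) - c_2e^(t)sin(4t) + 3c_2e^(t)cos(4t)

Coefficient matrix A = [[-11, -4], [40, 13]].
Characteristic polynomial det(A - λI) = λ^2 - 2λ + 17 = 0.
Eigenvalues λ = 1 ± 4i (complex conjugate pair).
For λ=1+4i: an eigenvector is (0,-1) - i(1,-3) = (0 - i, -1 + 3i).
A real fundamental pair from Re and Im of e^((1+4i)t)v: X_1 = e^(t)(cos(4t)·(0,-1) + sin(4t)·(1,-3)), X_2 = e^(t)(sin(4t)·(0,-1) - cos(4t)·(1,-3)).
General solution: c_1X_1 + c_2X_2.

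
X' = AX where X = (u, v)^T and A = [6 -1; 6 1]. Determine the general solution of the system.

u(t) = C_1e^(4t) - C_2e^(3t), v(t) = 2C_1e^(4t) - 3C_2e^(3t)

Coefficient matrix A = [[6, -1], [6, 1]].
Characteristic polynomial det(A - λI) = λ^2 - 7λ + 12 = 0.
Eigenvalues λ = 4, 3.
For λ=4: (A-λI) row 1 is [2, -1], so an eigenvector is (1, 2).
For λ=3: (A-λI) row 1 is [3, -1], so an eigenvector is (-1, -3).
General solution: C_1e^(4t)(1,2) + C_2e^(3t)(-1,-3).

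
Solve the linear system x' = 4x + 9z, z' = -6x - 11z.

x(t) = 3c_1e^(-2t) - c_2e^(-5t), z(t) = -2c_1e^(-2t) + c_2e^(-5t)

Coefficient matrix A = [[4, 9], [-6, -11]].
Characteristic polynomial det(A - λI) = λ^2 + 7λ + 10 = 0.
Eigenvalues λ = -2, -5.
For λ=-2: (A-λI) row 1 is [6, 9], so an eigenvector is (3, -2).
For λ=-5: (A-λI) row 1 is [9, 9], so an eigenvector is (-1, 1).
General solution: c_1e^(-2t)(3,-2) + c_2e^(-5t)(-1,1).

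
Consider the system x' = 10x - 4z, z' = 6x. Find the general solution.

Coefficient matrix A = [[10, -4], [6, 0]].
Characteristic polynomial det(A - λI) = λ^2 - 10λ + 24 = 0.
Eigenvalues λ = 4, 6.
For λ=4: (A-λI) row 1 is [6, -4], so an eigenvector is (-2, -3).
For λ=6: (A-λI) row 1 is [4, -4], so an eigenvector is (-1, -1).
General solution: K_1e^(4t)(-2,-3) + K_2e^(6t)(-1,-1).

x(t) = -2K_1e^(4t) - K_2e^(6t), z(t) = -3K_1e^(4t) - K_2e^(6t)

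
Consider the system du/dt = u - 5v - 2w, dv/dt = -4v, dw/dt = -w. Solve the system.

Coefficient matrix A = [[1, -5, -2], [0, -4, 0], [0, 0, -1]].
det(A - λI) = 0 gives eigenvalues λ = 1, -1, -4.
For λ=1: eigenvector (1,0,0).
For λ=-1: eigenvector (1,0,1).
For λ=-4: eigenvector (-1,-1,0).
General solution: C_1e^(t)(1,0,0) + C_2e^(-t)(1,0,1) + C_3e^(-4t)(-1,-1,0).

u(t) = C_1e^(t) + C_2e^(-t) - C_3e^(-4t), v(t) = -C_3e^(-4t), w(t) = C_2e^(-t)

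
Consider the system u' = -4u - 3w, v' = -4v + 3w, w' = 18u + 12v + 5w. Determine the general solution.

u(t) = -2C_1e^(-4t) + C_2e^(-t) - C_3e^(2t), v(t) = 3C_1e^(-4t) - C_2e^(-t) + C_3e^(2t), w(t) = -C_2e^(-t) + 2C_3e^(2t)

Coefficient matrix A = [[-4, 0, -3], [0, -4, 3], [18, 12, 5]].
det(A - λI) = 0 gives eigenvalues λ = -4, -1, 2.
For λ=-4: eigenvector (-2,3,0).
For λ=-1: eigenvector (1,-1,-1).
For λ=2: eigenvector (-1,1,2).
General solution: C_1e^(-4t)(-2,3,0) + C_2e^(-t)(1,-1,-1) + C_3e^(2t)(-1,1,2).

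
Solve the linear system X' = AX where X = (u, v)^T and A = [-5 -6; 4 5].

Coefficient matrix A = [[-5, -6], [4, 5]].
Characteristic polynomial det(A - λI) = λ^2 - 1 = 0.
Eigenvalues λ = -1, 1.
For λ=-1: (A-λI) row 1 is [-4, -6], so an eigenvector is (3, -2).
For λ=1: (A-λI) row 1 is [-6, -6], so an eigenvector is (-1, 1).
General solution: K_1e^(-t)(3,-2) + K_2e^(t)(-1,1).

u(t) = 3K_1e^(-t) - K_2e^(t), v(t) = -2K_1e^(-t) + K_2e^(t)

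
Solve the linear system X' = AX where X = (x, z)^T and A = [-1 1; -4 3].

x(t) = K_1e^(t) + K_2te^(t) - 2K_2e^(t), z(t) = 2K_1e^(t) + 2K_2te^(t) - 3K_2e^(t)

Coefficient matrix A = [[-1, 1], [-4, 3]].
Characteristic polynomial det(A - λI) = λ^2 - 2λ + 1 = 0.
Single eigenvalue λ = 1 with algebraic multiplicity 2.
Eigenvector v = (1,2); generalized eigenvector w with (A-λI)w=v is (-2,-3).
General solution: e^(t)[K_1·v + K_2·(t·v + w)].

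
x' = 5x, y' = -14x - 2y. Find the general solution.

Coefficient matrix A = [[5, 0], [-14, -2]].
Characteristic polynomial det(A - λI) = λ^2 - 3λ - 10 = 0.
Eigenvalues λ = -2, 5.
For λ=-2: (A-λI) row 1 is [7, 0], so an eigenvector is (0, -1).
For λ=5: (A-λI) row 2 is [-14, -7], so an eigenvector is (1, -2).
General solution: c_1e^(-2t)(0,-1) + c_2e^(5t)(1,-2).

x(t) = c_2e^(5t), y(t) = -c_1e^(-2t) - 2c_2e^(5t)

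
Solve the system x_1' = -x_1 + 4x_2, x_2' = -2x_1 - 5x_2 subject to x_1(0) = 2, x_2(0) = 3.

x_1(t) = 8e^(-3t)sin(2t) + 2e^(-3t)cos(2t), x_2(t) = -5e^(-3t)sin(2t) + 3e^(-3t)cos(2t)

Coefficient matrix A = [[-1, 4], [-2, -5]].
Characteristic polynomial det(A - λI) = λ^2 + 6λ + 13 = 0.
Eigenvalues λ = -3 ± 2i (complex conjugate pair).
For λ=-3+2i: an eigenvector is (1,0) - i(1,-1) = (1 - i, 0 + i).
A real fundamental pair from Re and Im of e^((-3+2i)t)v: X_1 = e^(-3t)(cos(2t)·(1,0) + sin(2t)·(1,-1)), X_2 = e^(-3t)(sin(2t)·(1,0) - cos(2t)·(1,-1)).
General solution: c_1X_1 + c_2X_2.
Applying x_1(0)=2, x_2(0)=3 gives c_1=5, c_2=3.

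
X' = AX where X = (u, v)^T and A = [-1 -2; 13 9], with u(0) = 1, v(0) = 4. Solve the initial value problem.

Coefficient matrix A = [[-1, -2], [13, 9]].
Characteristic polynomial det(A - λI) = λ^2 - 8λ + 17 = 0.
Eigenvalues λ = 4 ± i (complex conjugate pair).
For λ=4+i: an eigenvector is (1,-3) - i(1,-2) = (1 - i, -3 + 2i).
A real fundamental pair from Re and Im of e^((4+i)t)v: X_1 = e^(4t)(cos(t)·(1,-3) + sin(t)·(1,-2)), X_2 = e^(4t)(sin(t)·(1,-3) - cos(t)·(1,-2)).
General solution: c_1X_1 + c_2X_2.
Applying u(0)=1, v(0)=4 gives c_1=-6, c_2=-7.

u(t) = -13e^(4t)sin(t) + e^(4t)cos(t), v(t) = 33e^(4t)sin(t) + 4e^(4t)cos(t)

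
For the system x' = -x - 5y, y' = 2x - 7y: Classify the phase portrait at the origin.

A = [[-1,-5],[2,-7]]; det(A-λI) = λ^2 + 8λ + 17.
λ = -4 ± i: negative real part.

stable spiral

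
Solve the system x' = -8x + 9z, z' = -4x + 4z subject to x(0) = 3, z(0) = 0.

Coefficient matrix A = [[-8, 9], [-4, 4]].
Characteristic polynomial det(A - λI) = λ^2 + 4λ + 4 = 0.
Single eigenvalue λ = -2 with algebraic multiplicity 2.
Eigenvector v = (-3,-2); generalized eigenvector w with (A-λI)w=v is (2,1).
General solution: e^(-2t)[K_1·v + K_2·(t·v + w)].
Applying x(0)=3, z(0)=0 gives K_1=3, K_2=6.

x(t) = -18te^(-2t) + 3e^(-2t), z(t) = -12te^(-2t)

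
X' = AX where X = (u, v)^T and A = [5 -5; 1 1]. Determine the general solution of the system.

Coefficient matrix A = [[5, -5], [1, 1]].
Characteristic polynomial det(A - λI) = λ^2 - 6λ + 10 = 0.
Eigenvalues λ = 3 ± i (complex conjugate pair).
For λ=3+i: an eigenvector is (2,1) - i(-1,0) = (2 + i, 1).
A real fundamental pair from Re and Im of e^((3+i)t)v: X_1 = e^(3t)(cos(t)·(2,1) + sin(t)·(-1,0)), X_2 = e^(3t)(sin(t)·(2,1) - cos(t)·(-1,0)).
General solution: c_1X_1 + c_2X_2.

u(t) = -c_1e^(3t)sin(t) + 2c_1e^(3t)cos(t) + 2c_2e^(3t)sin(t) + c_2e^(3t)cos(t), v(t) = c_1e^(3t)cos(t) + c_2e^(3t)sin(t)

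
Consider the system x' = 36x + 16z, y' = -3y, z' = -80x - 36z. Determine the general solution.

x(t) = c_1e^(4t) - 2c_2e^(-4t), y(t) = c_3e^(-3t), z(t) = -2c_1e^(4t) + 5c_2e^(-4t)

Coefficient matrix A = [[36, 0, 16], [0, -3, 0], [-80, 0, -36]].
det(A - λI) = 0 gives eigenvalues λ = 4, -4, -3.
For λ=4: eigenvector (1,0,-2).
For λ=-4: eigenvector (-2,0,5).
For λ=-3: eigenvector (0,1,0).
General solution: c_1e^(4t)(1,0,-2) + c_2e^(-4t)(-2,0,5) + c_3e^(-3t)(0,1,0).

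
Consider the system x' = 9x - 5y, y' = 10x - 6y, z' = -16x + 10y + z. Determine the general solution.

x(t) = K_1e^(4t) + K_2e^(-t), y(t) = K_1e^(4t) + 2K_2e^(-t), z(t) = -2K_1e^(4t) - 2K_2e^(-t) + K_3e^(t)

Coefficient matrix A = [[9, -5, 0], [10, -6, 0], [-16, 10, 1]].
det(A - λI) = 0 gives eigenvalues λ = 4, -1, 1.
For λ=4: eigenvector (1,1,-2).
For λ=-1: eigenvector (1,2,-2).
For λ=1: eigenvector (0,0,1).
General solution: K_1e^(4t)(1,1,-2) + K_2e^(-t)(1,2,-2) + K_3e^(t)(0,0,1).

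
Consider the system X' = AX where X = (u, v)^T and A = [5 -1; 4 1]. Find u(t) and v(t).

u(t) = K_1e^(3t) + K_2te^(3t) + 2K_2e^(3t), v(t) = 2K_1e^(3t) + 2K_2te^(3t) + 3K_2e^(3t)

Coefficient matrix A = [[5, -1], [4, 1]].
Characteristic polynomial det(A - λI) = λ^2 - 6λ + 9 = 0.
Single eigenvalue λ = 3 with algebraic multiplicity 2.
Eigenvector v = (1,2); generalized eigenvector w with (A-λI)w=v is (2,3).
General solution: e^(3t)[K_1·v + K_2·(t·v + w)].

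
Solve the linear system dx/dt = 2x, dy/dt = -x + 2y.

x(t) = -C_2e^(2t), y(t) = C_1e^(2t) + C_2te^(2t) - 2C_2e^(2t)

Coefficient matrix A = [[2, 0], [-1, 2]].
Characteristic polynomial det(A - λI) = λ^2 - 4λ + 4 = 0.
Single eigenvalue λ = 2 with algebraic multiplicity 2.
Eigenvector v = (0,1); generalized eigenvector w with (A-λI)w=v is (-1,-2).
General solution: e^(2t)[C_1·v + C_2·(t·v + w)].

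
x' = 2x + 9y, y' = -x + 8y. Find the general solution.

Coefficient matrix A = [[2, 9], [-1, 8]].
Characteristic polynomial det(A - λI) = λ^2 - 10λ + 25 = 0.
Single eigenvalue λ = 5 with algebraic multiplicity 2.
Eigenvector v = (-3,-1); generalized eigenvector w with (A-λI)w=v is (-2,-1).
General solution: e^(5t)[C_1·v + C_2·(t·v + w)].

x(t) = -3C_1e^(5t) - 3C_2te^(5t) - 2C_2e^(5t), y(t) = -C_1e^(5t) - C_2te^(5t) - C_2e^(5t)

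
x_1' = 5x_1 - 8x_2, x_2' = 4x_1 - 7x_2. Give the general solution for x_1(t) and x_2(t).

Coefficient matrix A = [[5, -8], [4, -7]].
Characteristic polynomial det(A - λI) = λ^2 + 2λ - 3 = 0.
Eigenvalues λ = -3, 1.
For λ=-3: (A-λI) row 1 is [8, -8], so an eigenvector is (-1, -1).
For λ=1: (A-λI) row 1 is [4, -8], so an eigenvector is (-2, -1).
General solution: c_1e^(-3t)(-1,-1) + c_2e^(t)(-2,-1).

x_1(t) = -c_1e^(-3t) - 2c_2e^(t), x_2(t) = -c_1e^(-3t) - c_2e^(t)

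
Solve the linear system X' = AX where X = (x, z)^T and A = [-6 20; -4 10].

x(t) = 2K_1e^(2t)sin(4t) - K_1e^(2t)cos(4t) - K_2e^(2t)sin(4t) - 2K_2e^(2t)cos(4t), z(t) = K_1e^(2t)sin(4t) - K_2e^(2t)cos(4t)

Coefficient matrix A = [[-6, 20], [-4, 10]].
Characteristic polynomial det(A - λI) = λ^2 - 4λ + 20 = 0.
Eigenvalues λ = 2 ± 4i (complex conjugate pair).
For λ=2+4i: an eigenvector is (-1,0) - i(2,1) = (-1 - 2i, 0 - i).
A real fundamental pair from Re and Im of e^((2+4i)t)v: X_1 = e^(2t)(cos(4t)·(-1,0) + sin(4t)·(2,1)), X_2 = e^(2t)(sin(4t)·(-1,0) - cos(4t)·(2,1)).
General solution: K_1X_1 + K_2X_2.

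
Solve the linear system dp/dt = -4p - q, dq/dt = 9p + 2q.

Coefficient matrix A = [[-4, -1], [9, 2]].
Characteristic polynomial det(A - λI) = λ^2 + 2λ + 1 = 0.
Single eigenvalue λ = -1 with algebraic multiplicity 2.
Eigenvector v = (1,-3); generalized eigenvector w with (A-λI)w=v is (-1,2).
General solution: e^(-t)[K_1·v + K_2·(t·v + w)].

p(t) = K_1e^(-t) + K_2te^(-t) - K_2e^(-t), q(t) = -3K_1e^(-t) - 3K_2te^(-t) + 2K_2e^(-t)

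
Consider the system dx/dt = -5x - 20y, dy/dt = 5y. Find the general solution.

Coefficient matrix A = [[-5, -20], [0, 5]].
Characteristic polynomial det(A - λI) = λ^2 - 25 = 0.
Eigenvalues λ = 5, -5.
For λ=5: (A-λI) row 1 is [-10, -20], so an eigenvector is (2, -1).
For λ=-5: (A-λI) row 1 is [0, -20], so an eigenvector is (1, 0).
General solution: C_1e^(5t)(2,-1) + C_2e^(-5t)(1,0).

x(t) = 2C_1e^(5t) + C_2e^(-5t), y(t) = -C_1e^(5t)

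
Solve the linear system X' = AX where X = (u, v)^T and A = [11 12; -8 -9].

u(t) = 3c_1e^(3t) + c_2e^(-t), v(t) = -2c_1e^(3t) - c_2e^(-t)

Coefficient matrix A = [[11, 12], [-8, -9]].
Characteristic polynomial det(A - λI) = λ^2 - 2λ - 3 = 0.
Eigenvalues λ = 3, -1.
For λ=3: (A-λI) row 1 is [8, 12], so an eigenvector is (3, -2).
For λ=-1: (A-λI) row 1 is [12, 12], so an eigenvector is (1, -1).
General solution: c_1e^(3t)(3,-2) + c_2e^(-t)(1,-1).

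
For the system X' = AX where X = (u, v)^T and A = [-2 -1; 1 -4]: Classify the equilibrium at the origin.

A = [[-2,-1],[1,-4]]; det(A-λI) = λ^2 + 6λ + 9.
repeated λ = -3 with a single eigenvector.

stable improper node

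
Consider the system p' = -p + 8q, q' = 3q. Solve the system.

p(t) = -2K_1e^(3t) + K_2e^(-t), q(t) = -K_1e^(3t)

Coefficient matrix A = [[-1, 8], [0, 3]].
Characteristic polynomial det(A - λI) = λ^2 - 2λ - 3 = 0.
Eigenvalues λ = 3, -1.
For λ=3: (A-λI) row 1 is [-4, 8], so an eigenvector is (-2, -1).
For λ=-1: (A-λI) row 1 is [0, 8], so an eigenvector is (1, 0).
General solution: K_1e^(3t)(-2,-1) + K_2e^(-t)(1,0).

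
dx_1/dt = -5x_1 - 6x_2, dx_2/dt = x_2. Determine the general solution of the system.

Coefficient matrix A = [[-5, -6], [0, 1]].
Characteristic polynomial det(A - λI) = λ^2 + 4λ - 5 = 0.
Eigenvalues λ = -5, 1.
For λ=-5: (A-λI) row 1 is [0, -6], so an eigenvector is (-1, 0).
For λ=1: (A-λI) row 1 is [-6, -6], so an eigenvector is (1, -1).
General solution: c_1e^(-5t)(-1,0) + c_2e^(t)(1,-1).

x_1(t) = -c_1e^(-5t) + c_2e^(t), x_2(t) = -c_2e^(t)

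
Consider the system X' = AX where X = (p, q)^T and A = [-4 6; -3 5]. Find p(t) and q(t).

Coefficient matrix A = [[-4, 6], [-3, 5]].
Characteristic polynomial det(A - λI) = λ^2 - λ - 2 = 0.
Eigenvalues λ = 2, -1.
For λ=2: (A-λI) row 1 is [-6, 6], so an eigenvector is (-1, -1).
For λ=-1: (A-λI) row 1 is [-3, 6], so an eigenvector is (-2, -1).
General solution: K_1e^(2t)(-1,-1) + K_2e^(-t)(-2,-1).

p(t) = -K_1e^(2t) - 2K_2e^(-t), q(t) = -K_1e^(2t) - K_2e^(-t)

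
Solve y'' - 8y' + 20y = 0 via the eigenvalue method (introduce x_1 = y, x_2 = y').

Let x_1 = y, x_2 = y'. Then x_1' = x_2 and x_2' = -20x_1 + 8x_2.
A = [[0,1],[-20,8]]; det(A-λI) = λ^2 - 8λ + 20.
Eigenvalues λ = 4 ± 2i.

y(t) = c_1e^(4t)cos(2t) + c_2e^(4t)sin(2t)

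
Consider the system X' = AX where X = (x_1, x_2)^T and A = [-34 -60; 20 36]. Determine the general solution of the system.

Coefficient matrix A = [[-34, -60], [20, 36]].
Characteristic polynomial det(A - λI) = λ^2 - 2λ - 24 = 0.
Eigenvalues λ = -4, 6.
For λ=-4: (A-λI) row 1 is [-30, -60], so an eigenvector is (-2, 1).
For λ=6: (A-λI) row 1 is [-40, -60], so an eigenvector is (3, -2).
General solution: K_1e^(-4t)(-2,1) + K_2e^(6t)(3,-2).

x_1(t) = -2K_1e^(-4t) + 3K_2e^(6t), x_2(t) = K_1e^(-4t) - 2K_2e^(6t)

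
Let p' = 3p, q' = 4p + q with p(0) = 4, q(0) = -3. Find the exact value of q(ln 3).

A = [[3,0],[4,1]]; eigenvalues λ = 1, 3.
Eigenvectors: (0,1) for λ=1, (-1,-2) for λ=3.
From the initial condition, c_1 = -11, c_2 = -4.
q(ln 3) = (-11)(3^1)(1) + (-4)(3^3)(-2) = 183.

183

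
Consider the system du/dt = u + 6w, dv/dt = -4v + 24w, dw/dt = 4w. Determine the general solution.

u(t) = K_1e^(t) + 2K_2e^(4t), v(t) = 3K_2e^(4t) + K_3e^(-4t), w(t) = K_2e^(4t)

Coefficient matrix A = [[1, 0, 6], [0, -4, 24], [0, 0, 4]].
det(A - λI) = 0 gives eigenvalues λ = 1, 4, -4.
For λ=1: eigenvector (1,0,0).
For λ=4: eigenvector (2,3,1).
For λ=-4: eigenvector (0,1,0).
General solution: K_1e^(t)(1,0,0) + K_2e^(4t)(2,3,1) + K_3e^(-4t)(0,1,0).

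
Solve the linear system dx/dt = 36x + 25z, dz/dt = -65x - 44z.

x(t) = 2K_1e^(-4t)sin(5t) - K_1e^(-4t)cos(5t) - K_2e^(-4t)sin(5t) - 2K_2e^(-4t)cos(5t), z(t) = -3K_1e^(-4t)sin(5t) + 2K_1e^(-4t)cos(5t) + 2K_2e^(-4t)sin(5t) + 3K_2e^(-4t)cos(5t)

Coefficient matrix A = [[36, 25], [-65, -44]].
Characteristic polynomial det(A - λI) = λ^2 + 8λ + 41 = 0.
Eigenvalues λ = -4 ± 5i (complex conjugate pair).
For λ=-4+5i: an eigenvector is (-1,2) - i(2,-3) = (-1 - 2i, 2 + 3i).
A real fundamental pair from Re and Im of e^((-4+5i)t)v: X_1 = e^(-4t)(cos(5t)·(-1,2) + sin(5t)·(2,-3)), X_2 = e^(-4t)(sin(5t)·(-1,2) - cos(5t)·(2,-3)).
General solution: K_1X_1 + K_2X_2.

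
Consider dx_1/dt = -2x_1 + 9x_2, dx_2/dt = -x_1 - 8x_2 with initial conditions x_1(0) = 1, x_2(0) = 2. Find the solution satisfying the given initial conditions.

x_1(t) = 21te^(-5t) + e^(-5t), x_2(t) = -7te^(-5t) + 2e^(-5t)

Coefficient matrix A = [[-2, 9], [-1, -8]].
Characteristic polynomial det(A - λI) = λ^2 + 10λ + 25 = 0.
Single eigenvalue λ = -5 with algebraic multiplicity 2.
Eigenvector v = (3,-1); generalized eigenvector w with (A-λI)w=v is (1,0).
General solution: e^(-5t)[C_1·v + C_2·(t·v + w)].
Applying x_1(0)=1, x_2(0)=2 gives C_1=-2, C_2=7.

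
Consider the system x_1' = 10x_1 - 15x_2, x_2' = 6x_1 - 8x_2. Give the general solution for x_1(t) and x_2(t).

Coefficient matrix A = [[10, -15], [6, -8]].
Characteristic polynomial det(A - λI) = λ^2 - 2λ + 10 = 0.
Eigenvalues λ = 1 ± 3i (complex conjugate pair).
For λ=1+3i: an eigenvector is (-1,-1) - i(2,1) = (-1 - 2i, -1 - i).
A real fundamental pair from Re and Im of e^((1+3i)t)v: X_1 = e^(t)(cos(3t)·(-1,-1) + sin(3t)·(2,1)), X_2 = e^(t)(sin(3t)·(-1,-1) - cos(3t)·(2,1)).
General solution: C_1X_1 + C_2X_2.

x_1(t) = 2C_1e^(t)sin(3t) - C_1e^(t)cos(3t) - C_2e^(t)sin(3t) - 2C_2e^(t)cos(3t), x_2(t) = C_1e^(t)sin(3t) - C_1e^(t)cos(3t) - C_2e^(t)sin(3t) - C_2e^(t)cos(3t)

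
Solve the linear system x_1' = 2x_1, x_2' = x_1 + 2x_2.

x_1(t) = -c_2e^(2t), x_2(t) = -c_1e^(2t) - c_2te^(2t) + c_2e^(2t)

Coefficient matrix A = [[2, 0], [1, 2]].
Characteristic polynomial det(A - λI) = λ^2 - 4λ + 4 = 0.
Single eigenvalue λ = 2 with algebraic multiplicity 2.
Eigenvector v = (0,-1); generalized eigenvector w with (A-λI)w=v is (-1,1).
General solution: e^(2t)[c_1·v + c_2·(t·v + w)].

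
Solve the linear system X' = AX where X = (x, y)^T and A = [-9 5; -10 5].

x(t) = -C_1e^(-2t)sin(t) - 2C_1e^(-2t)cos(t) - 2C_2e^(-2t)sin(t) + C_2e^(-2t)cos(t), y(t) = -C_1e^(-2t)sin(t) - 3C_1e^(-2t)cos(t) - 3C_2e^(-2t)sin(t) + C_2e^(-2t)cos(t)

Coefficient matrix A = [[-9, 5], [-10, 5]].
Characteristic polynomial det(A - λI) = λ^2 + 4λ + 5 = 0.
Eigenvalues λ = -2 ± i (complex conjugate pair).
For λ=-2+i: an eigenvector is (-2,-3) - i(-1,-1) = (-2 + i, -3 + i).
A real fundamental pair from Re and Im of e^((-2+i)t)v: X_1 = e^(-2t)(cos(t)·(-2,-3) + sin(t)·(-1,-1)), X_2 = e^(-2t)(sin(t)·(-2,-3) - cos(t)·(-1,-1)).
General solution: C_1X_1 + C_2X_2.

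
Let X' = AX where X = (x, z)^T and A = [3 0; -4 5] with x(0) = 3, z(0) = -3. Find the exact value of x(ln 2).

24

A = [[3,0],[-4,5]]; eigenvalues λ = 5, 3.
Eigenvectors: (0,-1) for λ=5, (-1,-2) for λ=3.
From the initial condition, c_1 = 9, c_2 = -3.
x(ln 2) = (9)(2^5)(0) + (-3)(2^3)(-1) = 24.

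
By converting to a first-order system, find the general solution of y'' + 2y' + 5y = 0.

y(t) = C_1e^(-t)cos(2t) + C_2e^(-t)sin(2t)

Let x_1 = y, x_2 = y'. Then x_1' = x_2 and x_2' = -5x_1 - 2x_2.
A = [[0,1],[-5,-2]]; det(A-λI) = λ^2 + 2λ + 5.
Eigenvalues λ = -1 ± 2i.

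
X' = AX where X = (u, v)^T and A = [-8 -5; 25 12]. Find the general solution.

Coefficient matrix A = [[-8, -5], [25, 12]].
Characteristic polynomial det(A - λI) = λ^2 - 4λ + 29 = 0.
Eigenvalues λ = 2 ± 5i (complex conjugate pair).
For λ=2+5i: an eigenvector is (1,-2) - i(0,1) = (1, -2 - i).
A real fundamental pair from Re and Im of e^((2+5i)t)v: X_1 = e^(2t)(cos(5t)·(1,-2) + sin(5t)·(0,1)), X_2 = e^(2t)(sin(5t)·(1,-2) - cos(5t)·(0,1)).
General solution: C_1X_1 + C_2X_2.

u(t) = C_1e^(2t)cos(5t) + C_2e^(2t)sin(5t), v(t) = C_1e^(2t)sin(5t) - 2C_1e^(2t)cos(5t) - 2C_2e^(2t)sin(5t) - C_2e^(2t)cos(5t)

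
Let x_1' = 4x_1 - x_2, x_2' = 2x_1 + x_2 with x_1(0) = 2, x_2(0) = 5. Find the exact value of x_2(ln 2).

A = [[4,-1],[2,1]]; eigenvalues λ = 2, 3.
Eigenvectors: (-1,-2) for λ=2, (1,1) for λ=3.
From the initial condition, c_1 = -3, c_2 = -1.
x_2(ln 2) = (-3)(2^2)(-2) + (-1)(2^3)(1) = 16.

16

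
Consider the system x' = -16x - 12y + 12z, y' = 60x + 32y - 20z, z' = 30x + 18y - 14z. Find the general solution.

Coefficient matrix A = [[-16, -12, 12], [60, 32, -20], [30, 18, -14]].
det(A - λI) = 0 gives eigenvalues λ = 4, -4, 2.
For λ=4: eigenvector (-3,10,5).
For λ=-4: eigenvector (2,-5,-3).
For λ=2: eigenvector (-2,6,3).
General solution: C_1e^(4t)(-3,10,5) + C_2e^(-4t)(2,-5,-3) + C_3e^(2t)(-2,6,3).

x(t) = -3C_1e^(4t) + 2C_2e^(-4t) - 2C_3e^(2t), y(t) = 10C_1e^(4t) - 5C_2e^(-4t) + 6C_3e^(2t), z(t) = 5C_1e^(4t) - 3C_2e^(-4t) + 3C_3e^(2t)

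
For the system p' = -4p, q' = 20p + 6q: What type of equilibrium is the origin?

A = [[-4,0],[20,6]]; det(A-λI) = λ^2 - 2λ - 24.
λ = -4, 6: opposite signs.

saddle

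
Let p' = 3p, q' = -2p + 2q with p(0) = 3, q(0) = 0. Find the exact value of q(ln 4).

A = [[3,0],[-2,2]]; eigenvalues λ = 3, 2.
Eigenvectors: (-1,2) for λ=3, (0,-1) for λ=2.
From the initial condition, c_1 = -3, c_2 = -6.
q(ln 4) = (-3)(4^3)(2) + (-6)(4^2)(-1) = -288.

-288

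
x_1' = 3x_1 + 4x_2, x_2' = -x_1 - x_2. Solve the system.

Coefficient matrix A = [[3, 4], [-1, -1]].
Characteristic polynomial det(A - λI) = λ^2 - 2λ + 1 = 0.
Single eigenvalue λ = 1 with algebraic multiplicity 2.
Eigenvector v = (-2,1); generalized eigenvector w with (A-λI)w=v is (-1,0).
General solution: e^(t)[c_1·v + c_2·(t·v + w)].

x_1(t) = -2c_1e^(t) - 2c_2te^(t) - c_2e^(t), x_2(t) = c_1e^(t) + c_2te^(t)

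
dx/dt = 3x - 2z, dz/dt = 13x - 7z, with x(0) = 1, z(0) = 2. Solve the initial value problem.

Coefficient matrix A = [[3, -2], [13, -7]].
Characteristic polynomial det(A - λI) = λ^2 + 4λ + 5 = 0.
Eigenvalues λ = -2 ± i (complex conjugate pair).
For λ=-2+i: an eigenvector is (1,2) - i(1,3) = (1 - i, 2 - 3i).
A real fundamental pair from Re and Im of e^((-2+i)t)v: X_1 = e^(-2t)(cos(t)·(1,2) + sin(t)·(1,3)), X_2 = e^(-2t)(sin(t)·(1,2) - cos(t)·(1,3)).
General solution: c_1X_1 + c_2X_2.
Applying x(0)=1, z(0)=2 gives c_1=1, c_2=0.

x(t) = e^(-2t)sin(t) + e^(-2t)cos(t), z(t) = 3e^(-2t)sin(t) + 2e^(-2t)cos(t)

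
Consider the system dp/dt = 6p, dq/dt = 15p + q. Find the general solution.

p(t) = C_1e^(6t), q(t) = 3C_1e^(6t) + C_2e^(t)

Coefficient matrix A = [[6, 0], [15, 1]].
Characteristic polynomial det(A - λI) = λ^2 - 7λ + 6 = 0.
Eigenvalues λ = 6, 1.
For λ=6: (A-λI) row 2 is [15, -5], so an eigenvector is (1, 3).
For λ=1: (A-λI) row 1 is [5, 0], so an eigenvector is (0, 1).
General solution: C_1e^(6t)(1,3) + C_2e^(t)(0,1).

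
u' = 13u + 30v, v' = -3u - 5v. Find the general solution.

u(t) = -3C_1e^(4t)sin(3t) - C_1e^(4t)cos(3t) - C_2e^(4t)sin(3t) + 3C_2e^(4t)cos(3t), v(t) = C_1e^(4t)sin(3t) - C_2e^(4t)cos(3t)

Coefficient matrix A = [[13, 30], [-3, -5]].
Characteristic polynomial det(A - λI) = λ^2 - 8λ + 25 = 0.
Eigenvalues λ = 4 ± 3i (complex conjugate pair).
For λ=4+3i: an eigenvector is (-1,0) - i(-3,1) = (-1 + 3i, 0 - i).
A real fundamental pair from Re and Im of e^((4+3i)t)v: X_1 = e^(4t)(cos(3t)·(-1,0) + sin(3t)·(-3,1)), X_2 = e^(4t)(sin(3t)·(-1,0) - cos(3t)·(-3,1)).
General solution: C_1X_1 + C_2X_2.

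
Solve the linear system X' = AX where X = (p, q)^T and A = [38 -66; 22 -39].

Coefficient matrix A = [[38, -66], [22, -39]].
Characteristic polynomial det(A - λI) = λ^2 + λ - 30 = 0.
Eigenvalues λ = 5, -6.
For λ=5: (A-λI) row 1 is [33, -66], so an eigenvector is (2, 1).
For λ=-6: (A-λI) row 1 is [44, -66], so an eigenvector is (-3, -2).
General solution: C_1e^(5t)(2,1) + C_2e^(-6t)(-3,-2).

p(t) = 2C_1e^(5t) - 3C_2e^(-6t), q(t) = C_1e^(5t) - 2C_2e^(-6t)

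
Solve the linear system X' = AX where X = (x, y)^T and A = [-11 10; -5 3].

x(t) = -C_1e^(-4t)sin(t) + 3C_1e^(-4t)cos(t) + 3C_2e^(-4t)sin(t) + C_2e^(-4t)cos(t), y(t) = -C_1e^(-4t)sin(t) + 2C_1e^(-4t)cos(t) + 2C_2e^(-4t)sin(t) + C_2e^(-4t)cos(t)

Coefficient matrix A = [[-11, 10], [-5, 3]].
Characteristic polynomial det(A - λI) = λ^2 + 8λ + 17 = 0.
Eigenvalues λ = -4 ± i (complex conjugate pair).
For λ=-4+i: an eigenvector is (3,2) - i(-1,-1) = (3 + i, 2 + i).
A real fundamental pair from Re and Im of e^((-4+i)t)v: X_1 = e^(-4t)(cos(t)·(3,2) + sin(t)·(-1,-1)), X_2 = e^(-4t)(sin(t)·(3,2) - cos(t)·(-1,-1)).
General solution: C_1X_1 + C_2X_2.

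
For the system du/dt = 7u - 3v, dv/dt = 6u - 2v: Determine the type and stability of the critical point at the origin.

A = [[7,-3],[6,-2]]; det(A-λI) = λ^2 - 5λ + 4.
λ = 1, 4: both positive.

unstable node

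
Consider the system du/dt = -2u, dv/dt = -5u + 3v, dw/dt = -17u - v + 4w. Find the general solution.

u(t) = K_1e^(-2t), v(t) = K_1e^(-2t) + K_2e^(3t), w(t) = 3K_1e^(-2t) + K_2e^(3t) + K_3e^(4t)

Coefficient matrix A = [[-2, 0, 0], [-5, 3, 0], [-17, -1, 4]].
det(A - λI) = 0 gives eigenvalues λ = -2, 3, 4.
For λ=-2: eigenvector (1,1,3).
For λ=3: eigenvector (0,1,1).
For λ=4: eigenvector (0,0,1).
General solution: K_1e^(-2t)(1,1,3) + K_2e^(3t)(0,1,1) + K_3e^(4t)(0,0,1).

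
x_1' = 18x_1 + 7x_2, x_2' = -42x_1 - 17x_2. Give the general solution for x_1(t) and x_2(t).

x_1(t) = K_1e^(4t) - K_2e^(-3t), x_2(t) = -2K_1e^(4t) + 3K_2e^(-3t)

Coefficient matrix A = [[18, 7], [-42, -17]].
Characteristic polynomial det(A - λI) = λ^2 - λ - 12 = 0.
Eigenvalues λ = 4, -3.
For λ=4: (A-λI) row 1 is [14, 7], so an eigenvector is (1, -2).
For λ=-3: (A-λI) row 1 is [21, 7], so an eigenvector is (-1, 3).
General solution: K_1e^(4t)(1,-2) + K_2e^(-3t)(-1,3).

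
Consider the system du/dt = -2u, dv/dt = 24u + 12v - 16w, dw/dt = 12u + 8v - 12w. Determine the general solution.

u(t) = K_1e^(-2t), v(t) = -4K_1e^(-2t) + 2K_2e^(4t) - K_3e^(-4t), w(t) = -2K_1e^(-2t) + K_2e^(4t) - K_3e^(-4t)

Coefficient matrix A = [[-2, 0, 0], [24, 12, -16], [12, 8, -12]].
det(A - λI) = 0 gives eigenvalues λ = -2, 4, -4.
For λ=-2: eigenvector (1,-4,-2).
For λ=4: eigenvector (0,2,1).
For λ=-4: eigenvector (0,-1,-1).
General solution: K_1e^(-2t)(1,-4,-2) + K_2e^(4t)(0,2,1) + K_3e^(-4t)(0,-1,-1).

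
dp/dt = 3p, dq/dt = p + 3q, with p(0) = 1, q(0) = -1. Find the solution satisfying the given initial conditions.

Coefficient matrix A = [[3, 0], [1, 3]].
Characteristic polynomial det(A - λI) = λ^2 - 6λ + 9 = 0.
Single eigenvalue λ = 3 with algebraic multiplicity 2.
Eigenvector v = (0,1); generalized eigenvector w with (A-λI)w=v is (1,-1).
General solution: e^(3t)[K_1·v + K_2·(t·v + w)].
Applying p(0)=1, q(0)=-1 gives K_1=0, K_2=1.

p(t) = e^(3t), q(t) = te^(3t) - e^(3t)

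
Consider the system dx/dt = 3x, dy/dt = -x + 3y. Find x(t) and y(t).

x(t) = -C_2e^(3t), y(t) = C_1e^(3t) + C_2te^(3t) - C_2e^(3t)

Coefficient matrix A = [[3, 0], [-1, 3]].
Characteristic polynomial det(A - λI) = λ^2 - 6λ + 9 = 0.
Single eigenvalue λ = 3 with algebraic multiplicity 2.
Eigenvector v = (0,1); generalized eigenvector w with (A-λI)w=v is (-1,-1).
General solution: e^(3t)[C_1·v + C_2·(t·v + w)].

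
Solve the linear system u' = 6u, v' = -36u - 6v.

u(t) = C_1e^(6t), v(t) = -3C_1e^(6t) - C_2e^(-6t)

Coefficient matrix A = [[6, 0], [-36, -6]].
Characteristic polynomial det(A - λI) = λ^2 - 36 = 0.
Eigenvalues λ = 6, -6.
For λ=6: (A-λI) row 2 is [-36, -12], so an eigenvector is (1, -3).
For λ=-6: (A-λI) row 1 is [12, 0], so an eigenvector is (0, -1).
General solution: C_1e^(6t)(1,-3) + C_2e^(-6t)(0,-1).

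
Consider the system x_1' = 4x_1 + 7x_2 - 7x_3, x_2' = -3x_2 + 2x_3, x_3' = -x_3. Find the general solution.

Coefficient matrix A = [[4, 7, -7], [0, -3, 2], [0, 0, -1]].
det(A - λI) = 0 gives eigenvalues λ = 4, -3, -1.
For λ=4: eigenvector (1,0,0).
For λ=-3: eigenvector (-1,1,0).
For λ=-1: eigenvector (0,1,1).
General solution: c_1e^(4t)(1,0,0) + c_2e^(-3t)(-1,1,0) + c_3e^(-t)(0,1,1).

x_1(t) = c_1e^(4t) - c_2e^(-3t), x_2(t) = c_2e^(-3t) + c_3e^(-t), x_3(t) = c_3e^(-t)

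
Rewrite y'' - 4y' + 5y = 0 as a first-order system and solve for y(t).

Let x_1 = y, x_2 = y'. Then x_1' = x_2 and x_2' = -5x_1 + 4x_2.
A = [[0,1],[-5,4]]; det(A-λI) = λ^2 - 4λ + 5.
Eigenvalues λ = 2 ± i.

y(t) = c_1e^(2t)cos(t) + c_2e^(2t)sin(t)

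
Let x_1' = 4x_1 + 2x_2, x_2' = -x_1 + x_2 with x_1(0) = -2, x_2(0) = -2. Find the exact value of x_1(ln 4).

A = [[4,2],[-1,1]]; eigenvalues λ = 3, 2.
Eigenvectors: (-2,1) for λ=3, (1,-1) for λ=2.
From the initial condition, c_1 = 4, c_2 = 6.
x_1(ln 4) = (4)(4^3)(-2) + (6)(4^2)(1) = -416.

-416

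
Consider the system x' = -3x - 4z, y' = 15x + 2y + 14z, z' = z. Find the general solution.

Coefficient matrix A = [[-3, 0, -4], [15, 2, 14], [0, 0, 1]].
det(A - λI) = 0 gives eigenvalues λ = -3, 2, 1.
For λ=-3: eigenvector (1,-3,0).
For λ=2: eigenvector (0,1,0).
For λ=1: eigenvector (-1,1,1).
General solution: K_1e^(-3t)(1,-3,0) + K_2e^(2t)(0,1,0) + K_3e^(t)(-1,1,1).

x(t) = K_1e^(-3t) - K_3e^(t), y(t) = -3K_1e^(-3t) + K_2e^(2t) + K_3e^(t), z(t) = K_3e^(t)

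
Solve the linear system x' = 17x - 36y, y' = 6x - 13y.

x(t) = -3c_1e^(5t) + 2c_2e^(-t), y(t) = -c_1e^(5t) + c_2e^(-t)

Coefficient matrix A = [[17, -36], [6, -13]].
Characteristic polynomial det(A - λI) = λ^2 - 4λ - 5 = 0.
Eigenvalues λ = 5, -1.
For λ=5: (A-λI) row 1 is [12, -36], so an eigenvector is (-3, -1).
For λ=-1: (A-λI) row 1 is [18, -36], so an eigenvector is (2, 1).
General solution: c_1e^(5t)(-3,-1) + c_2e^(-t)(2,1).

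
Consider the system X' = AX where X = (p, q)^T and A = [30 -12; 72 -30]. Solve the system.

p(t) = -K_1e^(6t) - K_2e^(-6t), q(t) = -2K_1e^(6t) - 3K_2e^(-6t)

Coefficient matrix A = [[30, -12], [72, -30]].
Characteristic polynomial det(A - λI) = λ^2 - 36 = 0.
Eigenvalues λ = 6, -6.
For λ=6: (A-λI) row 1 is [24, -12], so an eigenvector is (-1, -2).
For λ=-6: (A-λI) row 1 is [36, -12], so an eigenvector is (-1, -3).
General solution: K_1e^(6t)(-1,-2) + K_2e^(-6t)(-1,-3).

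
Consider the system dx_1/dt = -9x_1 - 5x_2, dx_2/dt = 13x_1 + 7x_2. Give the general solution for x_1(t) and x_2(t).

x_1(t) = -K_1e^(-t)sin(t) + 2K_1e^(-t)cos(t) + 2K_2e^(-t)sin(t) + K_2e^(-t)cos(t), x_2(t) = 2K_1e^(-t)sin(t) - 3K_1e^(-t)cos(t) - 3K_2e^(-t)sin(t) - 2K_2e^(-t)cos(t)

Coefficient matrix A = [[-9, -5], [13, 7]].
Characteristic polynomial det(A - λI) = λ^2 + 2λ + 2 = 0.
Eigenvalues λ = -1 ± i (complex conjugate pair).
For λ=-1+i: an eigenvector is (2,-3) - i(-1,2) = (2 + i, -3 - 2i).
A real fundamental pair from Re and Im of e^((-1+i)t)v: X_1 = e^(-t)(cos(t)·(2,-3) + sin(t)·(-1,2)), X_2 = e^(-t)(sin(t)·(2,-3) - cos(t)·(-1,2)).
General solution: K_1X_1 + K_2X_2.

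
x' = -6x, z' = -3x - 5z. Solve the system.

x(t) = K_1e^(-6t), z(t) = 3K_1e^(-6t) + K_2e^(-5t)

Coefficient matrix A = [[-6, 0], [-3, -5]].
Characteristic polynomial det(A - λI) = λ^2 + 11λ + 30 = 0.
Eigenvalues λ = -6, -5.
For λ=-6: (A-λI) row 2 is [-3, 1], so an eigenvector is (1, 3).
For λ=-5: (A-λI) row 1 is [-1, 0], so an eigenvector is (0, 1).
General solution: K_1e^(-6t)(1,3) + K_2e^(-5t)(0,1).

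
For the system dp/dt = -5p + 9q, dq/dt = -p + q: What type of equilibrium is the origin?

stable improper node

A = [[-5,9],[-1,1]]; det(A-λI) = λ^2 + 4λ + 4.
repeated λ = -2 with a single eigenvector.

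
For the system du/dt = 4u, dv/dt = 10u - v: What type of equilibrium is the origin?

A = [[4,0],[10,-1]]; det(A-λI) = λ^2 - 3λ - 4.
λ = -1, 4: opposite signs.

saddle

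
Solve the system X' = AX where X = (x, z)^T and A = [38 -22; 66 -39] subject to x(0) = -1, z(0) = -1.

Coefficient matrix A = [[38, -22], [66, -39]].
Characteristic polynomial det(A - λI) = λ^2 + λ - 30 = 0.
Eigenvalues λ = -6, 5.
For λ=-6: (A-λI) row 1 is [44, -22], so an eigenvector is (-1, -2).
For λ=5: (A-λI) row 1 is [33, -22], so an eigenvector is (-2, -3).
General solution: C_1e^(-6t)(-1,-2) + C_2e^(5t)(-2,-3).
Applying x(0)=-1, z(0)=-1 gives C_1=-1, C_2=1.

x(t) = -2e^(5t) + e^(-6t), z(t) = -3e^(5t) + 2e^(-6t)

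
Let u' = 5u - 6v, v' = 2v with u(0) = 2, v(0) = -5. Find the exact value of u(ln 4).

12128

A = [[5,-6],[0,2]]; eigenvalues λ = 2, 5.
Eigenvectors: (-2,-1) for λ=2, (1,0) for λ=5.
From the initial condition, c_1 = 5, c_2 = 12.
u(ln 4) = (5)(4^2)(-2) + (12)(4^5)(1) = 12128.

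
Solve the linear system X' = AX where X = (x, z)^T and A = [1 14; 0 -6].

Coefficient matrix A = [[1, 14], [0, -6]].
Characteristic polynomial det(A - λI) = λ^2 + 5λ - 6 = 0.
Eigenvalues λ = -6, 1.
For λ=-6: (A-λI) row 1 is [7, 14], so an eigenvector is (2, -1).
For λ=1: (A-λI) row 1 is [0, 14], so an eigenvector is (1, 0).
General solution: C_1e^(-6t)(2,-1) + C_2e^(t)(1,0).

x(t) = 2C_1e^(-6t) + C_2e^(t), z(t) = -C_1e^(-6t)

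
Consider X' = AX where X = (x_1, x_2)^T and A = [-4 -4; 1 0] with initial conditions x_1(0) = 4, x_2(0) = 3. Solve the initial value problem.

x_1(t) = -20te^(-2t) + 4e^(-2t), x_2(t) = 10te^(-2t) + 3e^(-2t)

Coefficient matrix A = [[-4, -4], [1, 0]].
Characteristic polynomial det(A - λI) = λ^2 + 4λ + 4 = 0.
Single eigenvalue λ = -2 with algebraic multiplicity 2.
Eigenvector v = (-2,1); generalized eigenvector w with (A-λI)w=v is (-3,2).
General solution: e^(-2t)[c_1·v + c_2·(t·v + w)].
Applying x_1(0)=4, x_2(0)=3 gives c_1=-17, c_2=10.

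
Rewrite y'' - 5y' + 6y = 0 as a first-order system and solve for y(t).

Let x_1 = y, x_2 = y'. Then x_1' = x_2 and x_2' = -6x_1 + 5x_2.
A = [[0,1],[-6,5]]; det(A-λI) = λ^2 - 5λ + 6.
Eigenvalues λ = 3, 2 with eigenvectors (1,3), (1,2).

y(t) = c_1e^(3t) + c_2e^(2t)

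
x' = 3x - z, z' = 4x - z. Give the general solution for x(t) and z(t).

x(t) = -K_1e^(t) - K_2te^(t) - K_2e^(t), z(t) = -2K_1e^(t) - 2K_2te^(t) - K_2e^(t)

Coefficient matrix A = [[3, -1], [4, -1]].
Characteristic polynomial det(A - λI) = λ^2 - 2λ + 1 = 0.
Single eigenvalue λ = 1 with algebraic multiplicity 2.
Eigenvector v = (-1,-2); generalized eigenvector w with (A-λI)w=v is (-1,-1).
General solution: e^(t)[K_1·v + K_2·(t·v + w)].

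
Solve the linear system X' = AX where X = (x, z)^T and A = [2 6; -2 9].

Coefficient matrix A = [[2, 6], [-2, 9]].
Characteristic polynomial det(A - λI) = λ^2 - 11λ + 30 = 0.
Eigenvalues λ = 5, 6.
For λ=5: (A-λI) row 1 is [-3, 6], so an eigenvector is (2, 1).
For λ=6: (A-λI) row 1 is [-4, 6], so an eigenvector is (-3, -2).
General solution: C_1e^(5t)(2,1) + C_2e^(6t)(-3,-2).

x(t) = 2C_1e^(5t) - 3C_2e^(6t), z(t) = C_1e^(5t) - 2C_2e^(6t)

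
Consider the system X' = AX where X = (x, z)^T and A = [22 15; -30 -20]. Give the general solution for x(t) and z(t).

Coefficient matrix A = [[22, 15], [-30, -20]].
Characteristic polynomial det(A - λI) = λ^2 - 2λ + 10 = 0.
Eigenvalues λ = 1 ± 3i (complex conjugate pair).
For λ=1+3i: an eigenvector is (-1,1) - i(-2,3) = (-1 + 2i, 1 - 3i).
A real fundamental pair from Re and Im of e^((1+3i)t)v: X_1 = e^(t)(cos(3t)·(-1,1) + sin(3t)·(-2,3)), X_2 = e^(t)(sin(3t)·(-1,1) - cos(3t)·(-2,3)).
General solution: C_1X_1 + C_2X_2.

x(t) = -2C_1e^(t)sin(3t) - C_1e^(t)cos(3t) - C_2e^(t)sin(3t) + 2C_2e^(t)cos(3t), z(t) = 3C_1e^(t)sin(3t) + C_1e^(t)cos(3t) + C_2e^(t)sin(3t) - 3C_2e^(t)cos(3t)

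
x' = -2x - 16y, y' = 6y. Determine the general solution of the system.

Coefficient matrix A = [[-2, -16], [0, 6]].
Characteristic polynomial det(A - λI) = λ^2 - 4λ - 12 = 0.
Eigenvalues λ = -2, 6.
For λ=-2: (A-λI) row 1 is [0, -16], so an eigenvector is (-1, 0).
For λ=6: (A-λI) row 1 is [-8, -16], so an eigenvector is (-2, 1).
General solution: K_1e^(-2t)(-1,0) + K_2e^(6t)(-2,1).

x(t) = -K_1e^(-2t) - 2K_2e^(6t), y(t) = K_2e^(6t)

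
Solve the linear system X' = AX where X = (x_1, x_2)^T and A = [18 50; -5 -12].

Coefficient matrix A = [[18, 50], [-5, -12]].
Characteristic polynomial det(A - λI) = λ^2 - 6λ + 34 = 0.
Eigenvalues λ = 3 ± 5i (complex conjugate pair).
For λ=3+5i: an eigenvector is (-1,0) - i(-3,1) = (-1 + 3i, 0 - i).
A real fundamental pair from Re and Im of e^((3+5i)t)v: X_1 = e^(3t)(cos(5t)·(-1,0) + sin(5t)·(-3,1)), X_2 = e^(3t)(sin(5t)·(-1,0) - cos(5t)·(-3,1)).
General solution: C_1X_1 + C_2X_2.

x_1(t) = -3C_1e^(3t)sin(5t) - C_1e^(3t)cos(5t) - C_2e^(3t)sin(5t) + 3C_2e^(3t)cos(5t), x_2(t) = C_1e^(3t)sin(5t) - C_2e^(3t)cos(5t)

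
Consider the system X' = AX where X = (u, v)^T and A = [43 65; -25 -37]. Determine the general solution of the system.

u(t) = 2K_1e^(3t)sin(5t) - 3K_1e^(3t)cos(5t) - 3K_2e^(3t)sin(5t) - 2K_2e^(3t)cos(5t), v(t) = -K_1e^(3t)sin(5t) + 2K_1e^(3t)cos(5t) + 2K_2e^(3t)sin(5t) + K_2e^(3t)cos(5t)

Coefficient matrix A = [[43, 65], [-25, -37]].
Characteristic polynomial det(A - λI) = λ^2 - 6λ + 34 = 0.
Eigenvalues λ = 3 ± 5i (complex conjugate pair).
For λ=3+5i: an eigenvector is (-3,2) - i(2,-1) = (-3 - 2i, 2 + i).
A real fundamental pair from Re and Im of e^((3+5i)t)v: X_1 = e^(3t)(cos(5t)·(-3,2) + sin(5t)·(2,-1)), X_2 = e^(3t)(sin(5t)·(-3,2) - cos(5t)·(2,-1)).
General solution: K_1X_1 + K_2X_2.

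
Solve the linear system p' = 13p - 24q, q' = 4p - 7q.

p(t) = 2K_1e^(t) - 3K_2e^(5t), q(t) = K_1e^(t) - K_2e^(5t)

Coefficient matrix A = [[13, -24], [4, -7]].
Characteristic polynomial det(A - λI) = λ^2 - 6λ + 5 = 0.
Eigenvalues λ = 1, 5.
For λ=1: (A-λI) row 1 is [12, -24], so an eigenvector is (2, 1).
For λ=5: (A-λI) row 1 is [8, -24], so an eigenvector is (-3, -1).
General solution: K_1e^(t)(2,1) + K_2e^(5t)(-3,-1).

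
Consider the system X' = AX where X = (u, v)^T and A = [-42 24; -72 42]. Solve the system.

u(t) = -2c_1e^(-6t) - c_2e^(6t), v(t) = -3c_1e^(-6t) - 2c_2e^(6t)

Coefficient matrix A = [[-42, 24], [-72, 42]].
Characteristic polynomial det(A - λI) = λ^2 - 36 = 0.
Eigenvalues λ = -6, 6.
For λ=-6: (A-λI) row 1 is [-36, 24], so an eigenvector is (-2, -3).
For λ=6: (A-λI) row 1 is [-48, 24], so an eigenvector is (-1, -2).
General solution: c_1e^(-6t)(-2,-3) + c_2e^(6t)(-1,-2).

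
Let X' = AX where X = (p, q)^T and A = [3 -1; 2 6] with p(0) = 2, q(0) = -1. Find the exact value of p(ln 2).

16

A = [[3,-1],[2,6]]; eigenvalues λ = 5, 4.
Eigenvectors: (1,-2) for λ=5, (-1,1) for λ=4.
From the initial condition, c_1 = -1, c_2 = -3.
p(ln 2) = (-1)(2^5)(1) + (-3)(2^4)(-1) = 16.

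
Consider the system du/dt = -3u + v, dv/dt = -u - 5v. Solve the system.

u(t) = K_1e^(-4t) + K_2te^(-4t) - K_2e^(-4t), v(t) = -K_1e^(-4t) - K_2te^(-4t) + 2K_2e^(-4t)

Coefficient matrix A = [[-3, 1], [-1, -5]].
Characteristic polynomial det(A - λI) = λ^2 + 8λ + 16 = 0.
Single eigenvalue λ = -4 with algebraic multiplicity 2.
Eigenvector v = (1,-1); generalized eigenvector w with (A-λI)w=v is (-1,2).
General solution: e^(-4t)[K_1·v + K_2·(t·v + w)].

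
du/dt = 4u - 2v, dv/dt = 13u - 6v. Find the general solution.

Coefficient matrix A = [[4, -2], [13, -6]].
Characteristic polynomial det(A - λI) = λ^2 + 2λ + 2 = 0.
Eigenvalues λ = -1 ± i (complex conjugate pair).
For λ=-1+i: an eigenvector is (1,2) - i(1,3) = (1 - i, 2 - 3i).
A real fundamental pair from Re and Im of e^((-1+i)t)v: X_1 = e^(-t)(cos(t)·(1,2) + sin(t)·(1,3)), X_2 = e^(-t)(sin(t)·(1,2) - cos(t)·(1,3)).
General solution: K_1X_1 + K_2X_2.

u(t) = K_1e^(-t)sin(t) + K_1e^(-t)cos(t) + K_2e^(-t)sin(t) - K_2e^(-t)cos(t), v(t) = 3K_1e^(-t)sin(t) + 2K_1e^(-t)cos(t) + 2K_2e^(-t)sin(t) - 3K_2e^(-t)cos(t)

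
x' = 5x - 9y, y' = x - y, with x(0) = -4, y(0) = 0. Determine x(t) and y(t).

Coefficient matrix A = [[5, -9], [1, -1]].
Characteristic polynomial det(A - λI) = λ^2 - 4λ + 4 = 0.
Single eigenvalue λ = 2 with algebraic multiplicity 2.
Eigenvector v = (3,1); generalized eigenvector w with (A-λI)w=v is (-2,-1).
General solution: e^(2t)[K_1·v + K_2·(t·v + w)].
Applying x(0)=-4, y(0)=0 gives K_1=-4, K_2=-4.

x(t) = -12te^(2t) - 4e^(2t), y(t) = -4te^(2t)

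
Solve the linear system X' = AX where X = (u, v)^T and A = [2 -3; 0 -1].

u(t) = -c_1e^(2t) + c_2e^(-t), v(t) = c_2e^(-t)

Coefficient matrix A = [[2, -3], [0, -1]].
Characteristic polynomial det(A - λI) = λ^2 - λ - 2 = 0.
Eigenvalues λ = 2, -1.
For λ=2: (A-λI) row 1 is [0, -3], so an eigenvector is (-1, 0).
For λ=-1: (A-λI) row 1 is [3, -3], so an eigenvector is (1, 1).
General solution: c_1e^(2t)(-1,0) + c_2e^(-t)(1,1).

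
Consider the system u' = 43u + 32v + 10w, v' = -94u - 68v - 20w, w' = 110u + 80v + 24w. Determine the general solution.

Coefficient matrix A = [[43, 32, 10], [-94, -68, -20], [110, 80, 24]].
det(A - λI) = 0 gives eigenvalues λ = -1, 4, -4.
For λ=-1: eigenvector (1,-2,2).
For λ=4: eigenvector (2,-4,5).
For λ=-4: eigenvector (-4,9,-10).
General solution: K_1e^(-t)(1,-2,2) + K_2e^(4t)(2,-4,5) + K_3e^(-4t)(-4,9,-10).

u(t) = K_1e^(-t) + 2K_2e^(4t) - 4K_3e^(-4t), v(t) = -2K_1e^(-t) - 4K_2e^(4t) + 9K_3e^(-4t), w(t) = 2K_1e^(-t) + 5K_2e^(4t) - 10K_3e^(-4t)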